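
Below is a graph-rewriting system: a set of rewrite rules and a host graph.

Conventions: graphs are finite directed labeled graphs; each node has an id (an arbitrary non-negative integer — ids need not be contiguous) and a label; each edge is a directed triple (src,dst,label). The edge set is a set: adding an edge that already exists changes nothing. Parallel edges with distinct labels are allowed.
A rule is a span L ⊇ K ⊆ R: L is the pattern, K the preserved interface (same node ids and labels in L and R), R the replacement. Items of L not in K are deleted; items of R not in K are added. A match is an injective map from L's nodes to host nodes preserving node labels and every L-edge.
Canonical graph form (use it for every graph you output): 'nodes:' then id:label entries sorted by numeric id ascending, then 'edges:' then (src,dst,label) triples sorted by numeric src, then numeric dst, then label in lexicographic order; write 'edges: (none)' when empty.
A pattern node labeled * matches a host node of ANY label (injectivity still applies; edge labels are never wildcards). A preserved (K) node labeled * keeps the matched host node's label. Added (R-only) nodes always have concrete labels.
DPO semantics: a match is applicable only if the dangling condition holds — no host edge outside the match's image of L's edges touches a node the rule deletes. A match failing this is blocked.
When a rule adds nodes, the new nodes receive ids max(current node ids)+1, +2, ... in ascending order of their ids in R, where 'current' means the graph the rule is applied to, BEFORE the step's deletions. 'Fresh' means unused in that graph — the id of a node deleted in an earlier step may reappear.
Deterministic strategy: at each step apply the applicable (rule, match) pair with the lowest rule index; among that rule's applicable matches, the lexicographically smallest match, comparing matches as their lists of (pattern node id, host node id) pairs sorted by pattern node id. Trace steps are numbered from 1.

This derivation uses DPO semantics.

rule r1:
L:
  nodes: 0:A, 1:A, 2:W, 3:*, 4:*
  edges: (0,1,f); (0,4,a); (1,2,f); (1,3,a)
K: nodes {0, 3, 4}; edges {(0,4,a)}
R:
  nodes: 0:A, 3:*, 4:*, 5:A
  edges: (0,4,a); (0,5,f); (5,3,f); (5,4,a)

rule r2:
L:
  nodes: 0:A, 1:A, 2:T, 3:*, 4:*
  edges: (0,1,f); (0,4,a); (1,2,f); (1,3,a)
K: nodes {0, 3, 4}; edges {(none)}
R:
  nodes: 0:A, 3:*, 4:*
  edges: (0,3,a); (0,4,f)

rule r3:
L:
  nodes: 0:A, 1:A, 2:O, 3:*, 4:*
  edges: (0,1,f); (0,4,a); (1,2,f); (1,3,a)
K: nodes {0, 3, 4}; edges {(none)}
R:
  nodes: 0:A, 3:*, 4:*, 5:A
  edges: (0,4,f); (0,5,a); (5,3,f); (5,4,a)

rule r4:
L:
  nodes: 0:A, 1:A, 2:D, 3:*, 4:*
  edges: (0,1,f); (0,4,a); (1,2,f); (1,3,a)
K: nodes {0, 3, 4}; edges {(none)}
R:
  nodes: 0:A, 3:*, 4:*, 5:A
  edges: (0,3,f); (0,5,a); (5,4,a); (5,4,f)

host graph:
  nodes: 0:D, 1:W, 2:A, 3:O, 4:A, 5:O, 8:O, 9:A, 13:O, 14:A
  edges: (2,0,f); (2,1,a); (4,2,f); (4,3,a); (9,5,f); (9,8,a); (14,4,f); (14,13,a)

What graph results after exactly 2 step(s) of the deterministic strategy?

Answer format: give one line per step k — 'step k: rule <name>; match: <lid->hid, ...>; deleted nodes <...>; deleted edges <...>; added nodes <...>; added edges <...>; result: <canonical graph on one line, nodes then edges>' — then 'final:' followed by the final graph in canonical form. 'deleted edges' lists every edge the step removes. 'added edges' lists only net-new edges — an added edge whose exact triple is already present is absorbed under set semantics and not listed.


step 1: rule r4; match: 0->4, 1->2, 2->0, 3->1, 4->3; deleted nodes 0, 2; deleted edges (2,0,f); (2,1,a); (4,2,f); (4,3,a); added nodes 15; added edges (4,1,f); (4,15,a); (15,3,a); (15,3,f); result: nodes: 1:W, 3:O, 4:A, 5:O, 8:O, 9:A, 13:O, 14:A, 15:A edges: (4,1,f); (4,15,a); (9,5,f); (9,8,a); (14,4,f); (14,13,a); (15,3,a); (15,3,f)
step 2: rule r1; match: 0->14, 1->4, 2->1, 3->15, 4->13; deleted nodes 1, 4; deleted edges (4,1,f); (4,15,a); (14,4,f); added nodes 16; added edges (14,16,f); (16,13,a); (16,15,f); result: nodes: 3:O, 5:O, 8:O, 9:A, 13:O, 14:A, 15:A, 16:A edges: (9,5,f); (9,8,a); (14,13,a); (14,16,f); (15,3,a); (15,3,f); (16,13,a); (16,15,f)
final:
nodes: 3:O, 5:O, 8:O, 9:A, 13:O, 14:A, 15:A, 16:A
edges: (9,5,f); (9,8,a); (14,13,a); (14,16,f); (15,3,a); (15,3,f); (16,13,a); (16,15,f)


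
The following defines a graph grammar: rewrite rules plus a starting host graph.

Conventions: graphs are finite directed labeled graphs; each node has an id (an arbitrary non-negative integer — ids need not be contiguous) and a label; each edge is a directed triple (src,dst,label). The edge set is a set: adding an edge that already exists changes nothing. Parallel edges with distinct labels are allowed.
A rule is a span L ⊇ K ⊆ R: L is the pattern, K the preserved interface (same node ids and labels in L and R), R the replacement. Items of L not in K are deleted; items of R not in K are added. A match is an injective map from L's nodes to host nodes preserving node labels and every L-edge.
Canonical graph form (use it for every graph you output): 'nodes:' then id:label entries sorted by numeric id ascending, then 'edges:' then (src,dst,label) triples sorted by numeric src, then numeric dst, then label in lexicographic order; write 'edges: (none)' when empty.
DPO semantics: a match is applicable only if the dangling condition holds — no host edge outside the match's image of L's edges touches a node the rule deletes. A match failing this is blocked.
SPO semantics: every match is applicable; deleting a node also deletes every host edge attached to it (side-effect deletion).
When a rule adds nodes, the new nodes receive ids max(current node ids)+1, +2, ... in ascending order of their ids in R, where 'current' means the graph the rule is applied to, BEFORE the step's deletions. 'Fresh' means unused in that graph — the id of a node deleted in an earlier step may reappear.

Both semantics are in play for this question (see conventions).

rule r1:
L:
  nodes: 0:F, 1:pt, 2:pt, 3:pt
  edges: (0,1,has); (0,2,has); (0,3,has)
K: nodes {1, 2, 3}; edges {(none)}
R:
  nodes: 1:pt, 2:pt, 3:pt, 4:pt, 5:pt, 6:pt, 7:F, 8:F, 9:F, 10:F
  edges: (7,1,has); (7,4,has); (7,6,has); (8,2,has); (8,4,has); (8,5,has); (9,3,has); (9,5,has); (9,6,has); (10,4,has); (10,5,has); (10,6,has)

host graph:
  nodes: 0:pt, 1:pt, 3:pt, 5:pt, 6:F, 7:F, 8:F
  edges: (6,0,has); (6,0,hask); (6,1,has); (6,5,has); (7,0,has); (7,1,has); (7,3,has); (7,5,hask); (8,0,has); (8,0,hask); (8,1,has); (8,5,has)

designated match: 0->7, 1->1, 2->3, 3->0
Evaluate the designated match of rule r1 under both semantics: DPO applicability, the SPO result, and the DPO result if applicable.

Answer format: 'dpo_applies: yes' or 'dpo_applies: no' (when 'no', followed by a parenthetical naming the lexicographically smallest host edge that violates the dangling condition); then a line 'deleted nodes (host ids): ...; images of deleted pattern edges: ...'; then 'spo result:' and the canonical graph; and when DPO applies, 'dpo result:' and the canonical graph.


dpo_applies: no
(the rule deletes node 7, which keeps host edge (7,5,hask) outside the match image — the dangling condition fails, DPO blocks; SPO proceeds and side-deletes such edges)
deleted nodes (host ids): 7; images of deleted pattern edges: (7,0,has); (7,1,has); (7,3,has)
spo result:
nodes: 0:pt, 1:pt, 3:pt, 5:pt, 6:F, 8:F, 9:pt, 10:pt, 11:pt, 12:F, 13:F, 14:F, 15:F
edges: (6,0,has); (6,0,hask); (6,1,has); (6,5,has); (8,0,has); (8,0,hask); (8,1,has); (8,5,has); (12,1,has); (12,9,has); (12,11,has); (13,3,has); (13,9,has); (13,10,has); (14,0,has); (14,10,has); (14,11,has); (15,9,has); (15,10,has); (15,11,has)


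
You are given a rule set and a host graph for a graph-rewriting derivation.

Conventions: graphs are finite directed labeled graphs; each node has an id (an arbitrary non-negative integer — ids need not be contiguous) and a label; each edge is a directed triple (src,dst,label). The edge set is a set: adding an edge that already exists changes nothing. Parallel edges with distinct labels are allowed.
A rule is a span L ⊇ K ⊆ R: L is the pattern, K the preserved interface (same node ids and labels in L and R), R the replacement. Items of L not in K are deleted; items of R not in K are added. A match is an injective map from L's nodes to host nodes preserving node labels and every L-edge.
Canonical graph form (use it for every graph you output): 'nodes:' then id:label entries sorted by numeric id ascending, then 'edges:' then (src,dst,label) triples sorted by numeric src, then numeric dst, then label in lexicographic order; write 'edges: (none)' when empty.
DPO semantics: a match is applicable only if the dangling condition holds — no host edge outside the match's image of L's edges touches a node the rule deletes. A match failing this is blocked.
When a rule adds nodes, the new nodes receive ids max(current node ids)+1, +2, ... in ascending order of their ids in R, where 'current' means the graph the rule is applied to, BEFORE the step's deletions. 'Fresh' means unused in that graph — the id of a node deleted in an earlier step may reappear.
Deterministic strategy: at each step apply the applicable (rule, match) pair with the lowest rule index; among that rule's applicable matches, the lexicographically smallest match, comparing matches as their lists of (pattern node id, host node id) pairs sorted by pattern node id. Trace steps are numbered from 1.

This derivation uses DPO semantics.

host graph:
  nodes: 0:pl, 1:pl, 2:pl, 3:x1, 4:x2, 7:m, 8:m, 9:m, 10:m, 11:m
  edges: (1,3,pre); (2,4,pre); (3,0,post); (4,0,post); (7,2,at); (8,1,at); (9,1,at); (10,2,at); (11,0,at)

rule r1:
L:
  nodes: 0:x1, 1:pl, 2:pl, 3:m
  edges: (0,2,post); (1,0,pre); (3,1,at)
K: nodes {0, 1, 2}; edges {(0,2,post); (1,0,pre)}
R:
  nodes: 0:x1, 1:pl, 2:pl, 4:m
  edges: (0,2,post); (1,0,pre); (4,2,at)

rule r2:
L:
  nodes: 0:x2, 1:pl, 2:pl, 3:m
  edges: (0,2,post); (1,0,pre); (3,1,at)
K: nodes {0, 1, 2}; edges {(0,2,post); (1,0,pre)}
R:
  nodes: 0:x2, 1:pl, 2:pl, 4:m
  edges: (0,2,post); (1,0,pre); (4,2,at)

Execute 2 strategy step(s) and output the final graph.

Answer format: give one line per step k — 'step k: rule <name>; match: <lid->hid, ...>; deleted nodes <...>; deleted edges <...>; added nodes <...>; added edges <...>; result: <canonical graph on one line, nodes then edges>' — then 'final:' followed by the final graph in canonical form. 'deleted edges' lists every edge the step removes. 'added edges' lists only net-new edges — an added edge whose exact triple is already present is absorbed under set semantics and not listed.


step 1: rule r1; match: 0->3, 1->1, 2->0, 3->8; deleted nodes 8; deleted edges (8,1,at); added nodes 12; added edges (12,0,at); result: nodes: 0:pl, 1:pl, 2:pl, 3:x1, 4:x2, 7:m, 9:m, 10:m, 11:m, 12:m edges: (1,3,pre); (2,4,pre); (3,0,post); (4,0,post); (7,2,at); (9,1,at); (10,2,at); (11,0,at); (12,0,at)
step 2: rule r1; match: 0->3, 1->1, 2->0, 3->9; deleted nodes 9; deleted edges (9,1,at); added nodes 13; added edges (13,0,at); result: nodes: 0:pl, 1:pl, 2:pl, 3:x1, 4:x2, 7:m, 10:m, 11:m, 12:m, 13:m edges: (1,3,pre); (2,4,pre); (3,0,post); (4,0,post); (7,2,at); (10,2,at); (11,0,at); (12,0,at); (13,0,at)
final:
nodes: 0:pl, 1:pl, 2:pl, 3:x1, 4:x2, 7:m, 10:m, 11:m, 12:m, 13:m
edges: (1,3,pre); (2,4,pre); (3,0,post); (4,0,post); (7,2,at); (10,2,at); (11,0,at); (12,0,at); (13,0,at)


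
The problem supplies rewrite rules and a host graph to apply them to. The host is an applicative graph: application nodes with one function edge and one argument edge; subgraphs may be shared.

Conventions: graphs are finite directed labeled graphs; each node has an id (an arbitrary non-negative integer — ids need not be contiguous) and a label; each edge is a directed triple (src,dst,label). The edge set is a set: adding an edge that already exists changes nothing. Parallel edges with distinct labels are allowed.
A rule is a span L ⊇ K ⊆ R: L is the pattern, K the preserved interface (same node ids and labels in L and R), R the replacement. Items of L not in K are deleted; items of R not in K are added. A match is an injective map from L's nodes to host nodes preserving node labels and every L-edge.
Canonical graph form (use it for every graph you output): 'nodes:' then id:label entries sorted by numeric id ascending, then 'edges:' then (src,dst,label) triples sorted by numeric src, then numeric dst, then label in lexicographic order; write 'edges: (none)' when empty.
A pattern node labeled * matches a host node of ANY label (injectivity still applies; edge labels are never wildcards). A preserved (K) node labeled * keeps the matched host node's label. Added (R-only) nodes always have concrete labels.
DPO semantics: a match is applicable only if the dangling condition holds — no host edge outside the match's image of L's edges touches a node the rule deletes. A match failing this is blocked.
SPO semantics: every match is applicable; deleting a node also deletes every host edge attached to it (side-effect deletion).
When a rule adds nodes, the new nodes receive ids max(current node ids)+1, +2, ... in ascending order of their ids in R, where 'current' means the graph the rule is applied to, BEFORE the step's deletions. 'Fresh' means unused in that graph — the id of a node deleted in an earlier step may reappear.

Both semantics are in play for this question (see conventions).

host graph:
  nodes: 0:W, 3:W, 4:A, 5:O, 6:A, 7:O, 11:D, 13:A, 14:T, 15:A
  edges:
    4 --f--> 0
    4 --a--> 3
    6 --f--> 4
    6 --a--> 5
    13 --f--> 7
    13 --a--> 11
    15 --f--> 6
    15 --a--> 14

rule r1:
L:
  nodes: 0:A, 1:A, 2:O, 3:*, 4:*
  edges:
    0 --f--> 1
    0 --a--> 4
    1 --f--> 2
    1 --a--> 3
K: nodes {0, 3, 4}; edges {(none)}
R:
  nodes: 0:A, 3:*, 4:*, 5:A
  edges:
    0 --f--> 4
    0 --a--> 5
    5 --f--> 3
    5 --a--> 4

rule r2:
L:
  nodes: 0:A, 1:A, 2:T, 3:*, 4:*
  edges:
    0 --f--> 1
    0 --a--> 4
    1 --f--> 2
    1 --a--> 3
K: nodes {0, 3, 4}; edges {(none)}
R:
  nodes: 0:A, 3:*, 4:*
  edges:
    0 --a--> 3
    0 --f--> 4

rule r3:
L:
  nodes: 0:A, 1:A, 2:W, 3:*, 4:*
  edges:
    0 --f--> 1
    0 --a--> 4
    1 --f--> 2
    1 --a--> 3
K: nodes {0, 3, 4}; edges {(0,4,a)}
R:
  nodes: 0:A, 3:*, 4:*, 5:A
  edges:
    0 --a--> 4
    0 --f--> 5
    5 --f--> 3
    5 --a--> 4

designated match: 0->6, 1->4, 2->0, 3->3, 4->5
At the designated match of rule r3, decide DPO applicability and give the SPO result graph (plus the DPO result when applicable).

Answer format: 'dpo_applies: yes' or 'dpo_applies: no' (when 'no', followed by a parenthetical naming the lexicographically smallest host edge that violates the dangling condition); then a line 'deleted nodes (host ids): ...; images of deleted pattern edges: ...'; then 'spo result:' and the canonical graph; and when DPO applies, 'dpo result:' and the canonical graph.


dpo_applies: yes
deleted nodes (host ids): 0, 4; images of deleted pattern edges: (4,0,f); (4,3,a); (6,4,f)
spo result:
nodes: 3:W, 5:O, 6:A, 7:O, 11:D, 13:A, 14:T, 15:A, 16:A
edges: (6,5,a); (6,16,f); (13,7,f); (13,11,a); (15,6,f); (15,14,a); (16,3,f); (16,5,a)
dpo result:
nodes: 3:W, 5:O, 6:A, 7:O, 11:D, 13:A, 14:T, 15:A, 16:A
edges: (6,5,a); (6,16,f); (13,7,f); (13,11,a); (15,6,f); (15,14,a); (16,3,f); (16,5,a)


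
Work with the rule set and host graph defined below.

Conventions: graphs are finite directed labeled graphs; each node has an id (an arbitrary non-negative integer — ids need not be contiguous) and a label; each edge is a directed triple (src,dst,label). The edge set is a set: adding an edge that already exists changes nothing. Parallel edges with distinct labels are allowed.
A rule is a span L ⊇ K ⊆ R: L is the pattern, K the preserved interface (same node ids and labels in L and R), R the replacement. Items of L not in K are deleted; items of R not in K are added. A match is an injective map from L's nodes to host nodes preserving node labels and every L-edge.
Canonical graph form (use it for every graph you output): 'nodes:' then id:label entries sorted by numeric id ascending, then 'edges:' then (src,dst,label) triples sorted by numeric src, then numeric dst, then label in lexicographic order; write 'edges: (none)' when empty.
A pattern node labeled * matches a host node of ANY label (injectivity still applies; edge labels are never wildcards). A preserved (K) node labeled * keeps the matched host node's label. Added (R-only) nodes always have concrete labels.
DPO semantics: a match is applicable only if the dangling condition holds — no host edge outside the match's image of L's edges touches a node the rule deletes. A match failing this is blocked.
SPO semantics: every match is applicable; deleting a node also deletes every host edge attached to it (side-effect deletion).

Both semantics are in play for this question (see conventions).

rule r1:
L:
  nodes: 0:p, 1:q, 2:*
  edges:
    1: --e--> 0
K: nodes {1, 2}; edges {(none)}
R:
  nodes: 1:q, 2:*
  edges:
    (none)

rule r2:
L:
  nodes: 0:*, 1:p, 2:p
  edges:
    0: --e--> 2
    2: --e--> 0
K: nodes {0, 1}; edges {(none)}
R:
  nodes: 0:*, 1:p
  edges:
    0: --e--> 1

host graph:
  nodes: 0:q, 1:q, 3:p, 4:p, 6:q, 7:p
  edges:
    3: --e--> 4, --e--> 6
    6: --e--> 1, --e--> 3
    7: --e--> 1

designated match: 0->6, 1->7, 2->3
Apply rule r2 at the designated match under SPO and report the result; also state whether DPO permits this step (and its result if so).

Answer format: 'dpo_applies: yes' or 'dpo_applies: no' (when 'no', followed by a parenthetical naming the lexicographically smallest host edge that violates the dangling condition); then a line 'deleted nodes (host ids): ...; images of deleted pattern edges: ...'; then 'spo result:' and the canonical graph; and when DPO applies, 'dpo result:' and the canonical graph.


dpo_applies: no
(the rule deletes node 3, which keeps host edge (3,4,e) outside the match image — the dangling condition fails, DPO blocks; SPO proceeds and side-deletes such edges)
deleted nodes (host ids): 3; images of deleted pattern edges: (3,6,e); (6,3,e)
spo result:
nodes: 0:q, 1:q, 4:p, 6:q, 7:p
edges: (6,1,e); (6,7,e); (7,1,e)


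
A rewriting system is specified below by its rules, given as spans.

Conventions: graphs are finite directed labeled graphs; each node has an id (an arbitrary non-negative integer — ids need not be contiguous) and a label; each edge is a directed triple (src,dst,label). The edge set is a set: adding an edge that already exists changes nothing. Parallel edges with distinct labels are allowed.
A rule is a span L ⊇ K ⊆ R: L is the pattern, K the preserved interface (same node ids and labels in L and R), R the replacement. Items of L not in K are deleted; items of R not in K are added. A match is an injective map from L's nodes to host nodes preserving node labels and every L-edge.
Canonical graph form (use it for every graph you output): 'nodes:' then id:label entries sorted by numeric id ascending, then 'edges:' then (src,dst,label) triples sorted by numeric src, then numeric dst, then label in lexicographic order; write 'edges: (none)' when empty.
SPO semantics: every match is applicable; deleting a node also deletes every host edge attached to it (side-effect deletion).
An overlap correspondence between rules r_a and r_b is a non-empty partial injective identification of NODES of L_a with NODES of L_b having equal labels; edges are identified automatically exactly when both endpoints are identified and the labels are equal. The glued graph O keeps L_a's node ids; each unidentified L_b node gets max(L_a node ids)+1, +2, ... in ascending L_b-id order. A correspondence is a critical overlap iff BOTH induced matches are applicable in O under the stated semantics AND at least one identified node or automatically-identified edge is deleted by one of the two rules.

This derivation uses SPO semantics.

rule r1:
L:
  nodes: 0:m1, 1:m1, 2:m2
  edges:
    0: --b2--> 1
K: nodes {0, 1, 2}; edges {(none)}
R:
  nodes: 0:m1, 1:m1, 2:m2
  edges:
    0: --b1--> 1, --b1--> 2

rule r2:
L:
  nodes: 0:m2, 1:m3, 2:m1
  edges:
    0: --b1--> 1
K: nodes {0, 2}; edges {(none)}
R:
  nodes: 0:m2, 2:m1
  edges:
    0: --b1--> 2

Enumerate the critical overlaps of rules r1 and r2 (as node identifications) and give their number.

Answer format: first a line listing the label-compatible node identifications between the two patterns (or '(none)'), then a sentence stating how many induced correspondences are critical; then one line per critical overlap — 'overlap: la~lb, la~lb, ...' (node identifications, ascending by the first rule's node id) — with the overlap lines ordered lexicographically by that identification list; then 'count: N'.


label-compatible node identifications between L(r1) and L(r2): 0~2, 1~2, 2~0
0 of the induced correspondences are critical overlaps of r1 and r2.
count: 0


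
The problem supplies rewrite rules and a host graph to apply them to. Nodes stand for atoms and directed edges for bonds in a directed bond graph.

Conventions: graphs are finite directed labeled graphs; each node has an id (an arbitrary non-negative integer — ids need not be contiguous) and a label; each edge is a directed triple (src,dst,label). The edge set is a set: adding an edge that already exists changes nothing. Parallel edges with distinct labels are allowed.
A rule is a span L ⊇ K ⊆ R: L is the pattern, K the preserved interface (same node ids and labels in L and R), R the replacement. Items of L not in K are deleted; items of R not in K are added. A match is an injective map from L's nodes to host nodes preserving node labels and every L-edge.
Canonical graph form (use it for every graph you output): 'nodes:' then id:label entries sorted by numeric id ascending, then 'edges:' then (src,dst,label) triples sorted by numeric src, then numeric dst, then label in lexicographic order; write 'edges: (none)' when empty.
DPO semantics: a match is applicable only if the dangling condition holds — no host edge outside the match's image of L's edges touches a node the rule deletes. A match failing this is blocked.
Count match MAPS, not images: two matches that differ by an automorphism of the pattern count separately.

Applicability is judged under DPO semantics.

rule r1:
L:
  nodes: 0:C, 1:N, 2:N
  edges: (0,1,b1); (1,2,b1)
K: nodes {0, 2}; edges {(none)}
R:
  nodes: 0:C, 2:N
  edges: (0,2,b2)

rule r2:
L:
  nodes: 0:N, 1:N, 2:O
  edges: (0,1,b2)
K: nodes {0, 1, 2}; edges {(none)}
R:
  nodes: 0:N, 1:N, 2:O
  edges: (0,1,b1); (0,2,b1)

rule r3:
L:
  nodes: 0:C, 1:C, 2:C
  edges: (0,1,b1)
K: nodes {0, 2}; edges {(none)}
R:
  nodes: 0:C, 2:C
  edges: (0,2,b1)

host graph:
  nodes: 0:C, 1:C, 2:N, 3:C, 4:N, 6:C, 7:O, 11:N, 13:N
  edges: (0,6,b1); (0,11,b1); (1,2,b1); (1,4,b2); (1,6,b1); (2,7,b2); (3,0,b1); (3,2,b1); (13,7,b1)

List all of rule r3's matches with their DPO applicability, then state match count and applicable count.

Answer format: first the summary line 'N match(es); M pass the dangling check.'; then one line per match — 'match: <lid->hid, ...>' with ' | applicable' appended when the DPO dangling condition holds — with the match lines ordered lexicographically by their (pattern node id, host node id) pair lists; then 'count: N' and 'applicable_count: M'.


6 match(es); 0 pass the dangling check.
match: 0->0, 1->6, 2->1
match: 0->0, 1->6, 2->3
match: 0->1, 1->6, 2->0
match: 0->1, 1->6, 2->3
match: 0->3, 1->0, 2->1
match: 0->3, 1->0, 2->6
count: 6
applicable_count: 0


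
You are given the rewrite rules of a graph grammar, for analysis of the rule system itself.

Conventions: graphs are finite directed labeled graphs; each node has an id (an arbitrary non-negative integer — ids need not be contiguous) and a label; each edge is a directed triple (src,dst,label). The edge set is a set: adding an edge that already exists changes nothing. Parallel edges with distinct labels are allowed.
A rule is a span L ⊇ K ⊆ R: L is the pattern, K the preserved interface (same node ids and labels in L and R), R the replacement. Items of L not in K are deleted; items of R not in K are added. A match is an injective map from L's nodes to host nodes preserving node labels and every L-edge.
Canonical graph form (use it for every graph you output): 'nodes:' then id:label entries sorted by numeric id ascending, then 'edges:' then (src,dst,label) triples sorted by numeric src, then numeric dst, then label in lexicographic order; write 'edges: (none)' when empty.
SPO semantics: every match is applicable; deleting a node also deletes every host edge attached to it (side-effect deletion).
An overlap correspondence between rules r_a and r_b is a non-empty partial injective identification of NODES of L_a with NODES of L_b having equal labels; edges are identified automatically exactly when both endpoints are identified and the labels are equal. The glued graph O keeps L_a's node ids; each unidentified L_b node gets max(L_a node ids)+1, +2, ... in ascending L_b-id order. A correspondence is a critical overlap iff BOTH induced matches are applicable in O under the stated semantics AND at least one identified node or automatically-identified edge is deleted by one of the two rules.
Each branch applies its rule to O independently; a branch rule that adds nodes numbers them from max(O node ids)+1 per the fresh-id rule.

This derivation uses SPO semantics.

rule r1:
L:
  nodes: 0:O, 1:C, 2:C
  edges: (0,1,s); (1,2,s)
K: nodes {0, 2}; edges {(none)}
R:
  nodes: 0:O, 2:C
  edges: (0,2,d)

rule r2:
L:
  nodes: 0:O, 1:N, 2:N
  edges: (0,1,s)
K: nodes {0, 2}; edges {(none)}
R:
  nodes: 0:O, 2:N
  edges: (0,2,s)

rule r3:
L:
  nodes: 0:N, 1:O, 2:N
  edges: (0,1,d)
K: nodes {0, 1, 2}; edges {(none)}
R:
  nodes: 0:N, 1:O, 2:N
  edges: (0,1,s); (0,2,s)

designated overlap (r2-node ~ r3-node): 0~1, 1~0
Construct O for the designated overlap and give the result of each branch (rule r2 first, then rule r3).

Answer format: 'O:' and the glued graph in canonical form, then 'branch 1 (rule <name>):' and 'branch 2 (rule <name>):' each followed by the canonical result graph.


O:
nodes: 0:O, 1:N, 2:N, 3:N
edges: (0,1,s); (1,0,d)
branch 1 (rule r2):
nodes: 0:O, 2:N, 3:N
edges: (0,2,s)
branch 2 (rule r3):
nodes: 0:O, 1:N, 2:N, 3:N
edges: (0,1,s); (1,0,s); (1,3,s)


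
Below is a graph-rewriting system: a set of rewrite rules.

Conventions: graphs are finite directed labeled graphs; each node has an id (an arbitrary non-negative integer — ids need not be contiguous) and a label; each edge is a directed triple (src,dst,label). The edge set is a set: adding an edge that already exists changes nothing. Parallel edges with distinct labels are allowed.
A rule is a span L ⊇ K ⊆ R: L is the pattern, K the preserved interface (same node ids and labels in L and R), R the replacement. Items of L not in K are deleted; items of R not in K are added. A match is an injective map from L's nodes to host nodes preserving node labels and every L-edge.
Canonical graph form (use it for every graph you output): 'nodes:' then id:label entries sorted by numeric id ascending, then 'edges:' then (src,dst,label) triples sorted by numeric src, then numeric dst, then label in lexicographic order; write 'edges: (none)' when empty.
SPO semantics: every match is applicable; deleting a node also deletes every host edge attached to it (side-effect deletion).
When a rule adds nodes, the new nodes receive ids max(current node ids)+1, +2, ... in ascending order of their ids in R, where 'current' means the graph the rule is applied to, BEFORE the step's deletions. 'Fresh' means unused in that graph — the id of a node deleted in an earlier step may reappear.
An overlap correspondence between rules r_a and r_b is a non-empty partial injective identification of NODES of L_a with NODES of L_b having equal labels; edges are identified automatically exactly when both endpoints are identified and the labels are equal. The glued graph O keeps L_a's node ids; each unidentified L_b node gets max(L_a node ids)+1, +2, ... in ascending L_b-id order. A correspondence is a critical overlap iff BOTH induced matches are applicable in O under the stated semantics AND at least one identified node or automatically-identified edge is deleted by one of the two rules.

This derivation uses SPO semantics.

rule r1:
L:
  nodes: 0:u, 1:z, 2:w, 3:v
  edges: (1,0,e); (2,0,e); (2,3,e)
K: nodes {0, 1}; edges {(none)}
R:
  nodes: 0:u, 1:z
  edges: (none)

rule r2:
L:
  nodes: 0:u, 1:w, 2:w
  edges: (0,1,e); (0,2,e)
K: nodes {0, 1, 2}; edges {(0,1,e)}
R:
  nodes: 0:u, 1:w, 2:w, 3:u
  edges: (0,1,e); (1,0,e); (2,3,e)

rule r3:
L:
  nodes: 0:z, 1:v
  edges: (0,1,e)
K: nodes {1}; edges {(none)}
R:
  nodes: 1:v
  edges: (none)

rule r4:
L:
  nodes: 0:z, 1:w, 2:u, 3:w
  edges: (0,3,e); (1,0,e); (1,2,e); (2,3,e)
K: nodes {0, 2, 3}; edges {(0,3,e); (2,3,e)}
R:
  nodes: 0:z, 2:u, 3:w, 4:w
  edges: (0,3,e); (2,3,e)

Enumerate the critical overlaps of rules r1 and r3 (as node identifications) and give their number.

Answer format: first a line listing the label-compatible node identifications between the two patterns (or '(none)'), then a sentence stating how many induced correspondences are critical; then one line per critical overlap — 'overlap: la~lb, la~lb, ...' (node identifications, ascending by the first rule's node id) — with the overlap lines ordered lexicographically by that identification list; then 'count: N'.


label-compatible node identifications between L(r1) and L(r3): 1~0, 3~1
3 of the induced correspondences are critical overlaps of r1 and r3.
overlap: 1~0
overlap: 1~0, 3~1
overlap: 3~1
count: 3


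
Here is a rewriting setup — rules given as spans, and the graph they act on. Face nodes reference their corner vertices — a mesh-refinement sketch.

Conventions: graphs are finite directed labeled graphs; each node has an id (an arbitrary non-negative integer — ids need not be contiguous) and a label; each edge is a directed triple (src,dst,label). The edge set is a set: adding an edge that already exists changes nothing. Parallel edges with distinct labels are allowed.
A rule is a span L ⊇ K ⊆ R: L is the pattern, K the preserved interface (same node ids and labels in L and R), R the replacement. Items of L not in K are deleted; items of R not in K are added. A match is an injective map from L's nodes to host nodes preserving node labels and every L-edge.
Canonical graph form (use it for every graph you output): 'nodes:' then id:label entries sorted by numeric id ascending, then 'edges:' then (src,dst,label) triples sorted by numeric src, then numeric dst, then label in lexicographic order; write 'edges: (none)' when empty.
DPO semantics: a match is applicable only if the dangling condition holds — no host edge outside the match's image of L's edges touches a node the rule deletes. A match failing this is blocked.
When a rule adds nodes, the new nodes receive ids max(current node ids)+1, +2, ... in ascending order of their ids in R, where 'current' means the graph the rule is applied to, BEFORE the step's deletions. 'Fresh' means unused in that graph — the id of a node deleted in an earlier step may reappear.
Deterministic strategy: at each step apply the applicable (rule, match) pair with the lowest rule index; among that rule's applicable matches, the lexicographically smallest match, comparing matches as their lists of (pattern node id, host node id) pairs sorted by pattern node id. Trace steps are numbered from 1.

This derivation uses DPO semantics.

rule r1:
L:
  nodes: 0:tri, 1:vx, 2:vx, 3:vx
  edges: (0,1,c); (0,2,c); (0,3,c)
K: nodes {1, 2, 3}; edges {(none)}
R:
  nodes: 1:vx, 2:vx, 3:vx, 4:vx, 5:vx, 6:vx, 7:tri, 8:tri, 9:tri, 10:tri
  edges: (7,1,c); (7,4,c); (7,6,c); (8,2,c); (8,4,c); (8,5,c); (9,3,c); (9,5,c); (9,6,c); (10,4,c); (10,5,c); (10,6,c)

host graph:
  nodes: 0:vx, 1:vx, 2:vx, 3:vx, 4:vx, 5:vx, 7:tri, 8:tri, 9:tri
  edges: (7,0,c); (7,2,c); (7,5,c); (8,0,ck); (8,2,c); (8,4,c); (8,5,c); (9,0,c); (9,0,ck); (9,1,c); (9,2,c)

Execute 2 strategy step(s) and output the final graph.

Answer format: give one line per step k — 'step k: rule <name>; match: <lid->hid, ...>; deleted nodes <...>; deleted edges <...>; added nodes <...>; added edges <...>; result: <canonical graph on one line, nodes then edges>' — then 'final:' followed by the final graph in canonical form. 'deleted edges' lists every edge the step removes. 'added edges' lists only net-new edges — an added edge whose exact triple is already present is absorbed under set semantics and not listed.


step 1: rule r1; match: 0->7, 1->0, 2->2, 3->5; deleted nodes 7; deleted edges (7,0,c); (7,2,c); (7,5,c); added nodes 10, 11, 12, 13, 14, 15, 16; added edges (13,0,c); (13,10,c); (13,12,c); (14,2,c); (14,10,c); (14,11,c); (15,5,c); (15,11,c); (15,12,c); (16,10,c); (16,11,c); (16,12,c); result: nodes: 0:vx, 1:vx, 2:vx, 3:vx, 4:vx, 5:vx, 8:tri, 9:tri, 10:vx, 11:vx, 12:vx, 13:tri, 14:tri, 15:tri, 16:tri edges: (8,0,ck); (8,2,c); (8,4,c); (8,5,c); (9,0,c); (9,0,ck); (9,1,c); (9,2,c); (13,0,c); (13,10,c); (13,12,c); (14,2,c); (14,10,c); (14,11,c); (15,5,c); (15,11,c); (15,12,c); (16,10,c); (16,11,c); (16,12,c)
step 2: rule r1; match: 0->13, 1->0, 2->10, 3->12; deleted nodes 13; deleted edges (13,0,c); (13,10,c); (13,12,c); added nodes 17, 18, 19, 20, 21, 22, 23; added edges (20,0,c); (20,17,c); (20,19,c); (21,10,c); (21,17,c); (21,18,c); (22,12,c); (22,18,c); (22,19,c); (23,17,c); (23,18,c); (23,19,c); result: nodes: 0:vx, 1:vx, 2:vx, 3:vx, 4:vx, 5:vx, 8:tri, 9:tri, 10:vx, 11:vx, 12:vx, 14:tri, 15:tri, 16:tri, 17:vx, 18:vx, 19:vx, 20:tri, 21:tri, 22:tri, 23:tri edges: (8,0,ck); (8,2,c); (8,4,c); (8,5,c); (9,0,c); (9,0,ck); (9,1,c); (9,2,c); (14,2,c); (14,10,c); (14,11,c); (15,5,c); (15,11,c); (15,12,c); (16,10,c); (16,11,c); (16,12,c); (20,0,c); (20,17,c); (20,19,c); (21,10,c); (21,17,c); (21,18,c); (22,12,c); (22,18,c); (22,19,c); (23,17,c); (23,18,c); (23,19,c)
final:
nodes: 0:vx, 1:vx, 2:vx, 3:vx, 4:vx, 5:vx, 8:tri, 9:tri, 10:vx, 11:vx, 12:vx, 14:tri, 15:tri, 16:tri, 17:vx, 18:vx, 19:vx, 20:tri, 21:tri, 22:tri, 23:tri
edges: (8,0,ck); (8,2,c); (8,4,c); (8,5,c); (9,0,c); (9,0,ck); (9,1,c); (9,2,c); (14,2,c); (14,10,c); (14,11,c); (15,5,c); (15,11,c); (15,12,c); (16,10,c); (16,11,c); (16,12,c); (20,0,c); (20,17,c); (20,19,c); (21,10,c); (21,17,c); (21,18,c); (22,12,c); (22,18,c); (22,19,c); (23,17,c); (23,18,c); (23,19,c)


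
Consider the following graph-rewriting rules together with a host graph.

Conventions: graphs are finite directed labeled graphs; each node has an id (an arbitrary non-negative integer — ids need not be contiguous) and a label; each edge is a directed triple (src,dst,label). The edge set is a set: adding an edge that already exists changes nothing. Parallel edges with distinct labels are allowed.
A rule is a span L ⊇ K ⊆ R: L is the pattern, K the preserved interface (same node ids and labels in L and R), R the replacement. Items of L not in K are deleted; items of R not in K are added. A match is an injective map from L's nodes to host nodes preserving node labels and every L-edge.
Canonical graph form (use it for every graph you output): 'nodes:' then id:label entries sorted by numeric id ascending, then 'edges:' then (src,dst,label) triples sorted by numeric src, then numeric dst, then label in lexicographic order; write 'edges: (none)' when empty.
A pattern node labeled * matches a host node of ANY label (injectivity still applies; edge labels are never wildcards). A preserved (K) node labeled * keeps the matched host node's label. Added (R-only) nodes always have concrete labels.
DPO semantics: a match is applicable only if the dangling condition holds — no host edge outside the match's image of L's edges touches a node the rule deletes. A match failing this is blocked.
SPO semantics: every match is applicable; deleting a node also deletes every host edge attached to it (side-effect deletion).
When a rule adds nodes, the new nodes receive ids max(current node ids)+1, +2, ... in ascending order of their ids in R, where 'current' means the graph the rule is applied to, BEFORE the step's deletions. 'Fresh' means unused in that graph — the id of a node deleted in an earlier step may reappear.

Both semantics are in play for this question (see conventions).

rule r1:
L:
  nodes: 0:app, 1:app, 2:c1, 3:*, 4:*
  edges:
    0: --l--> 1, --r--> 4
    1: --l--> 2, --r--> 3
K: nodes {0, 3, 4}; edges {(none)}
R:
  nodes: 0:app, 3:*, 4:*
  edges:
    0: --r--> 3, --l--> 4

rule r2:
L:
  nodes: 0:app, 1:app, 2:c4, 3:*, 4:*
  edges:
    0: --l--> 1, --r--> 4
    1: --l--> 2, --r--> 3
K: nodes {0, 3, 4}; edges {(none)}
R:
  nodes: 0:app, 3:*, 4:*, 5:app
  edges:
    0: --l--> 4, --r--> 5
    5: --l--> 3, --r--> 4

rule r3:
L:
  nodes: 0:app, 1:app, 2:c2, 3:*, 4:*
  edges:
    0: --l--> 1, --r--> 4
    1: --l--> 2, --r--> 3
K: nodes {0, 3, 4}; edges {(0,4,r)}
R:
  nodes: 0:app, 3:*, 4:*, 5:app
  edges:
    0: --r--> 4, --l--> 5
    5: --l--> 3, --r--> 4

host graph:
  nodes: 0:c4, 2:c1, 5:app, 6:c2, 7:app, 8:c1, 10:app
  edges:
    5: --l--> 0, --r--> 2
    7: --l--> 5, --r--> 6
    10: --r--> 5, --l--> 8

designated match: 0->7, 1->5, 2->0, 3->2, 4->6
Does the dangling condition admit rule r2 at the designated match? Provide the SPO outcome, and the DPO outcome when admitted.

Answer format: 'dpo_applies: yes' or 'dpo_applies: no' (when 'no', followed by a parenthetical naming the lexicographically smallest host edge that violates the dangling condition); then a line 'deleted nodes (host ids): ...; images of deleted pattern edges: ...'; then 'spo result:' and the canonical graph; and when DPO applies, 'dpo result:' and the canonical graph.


dpo_applies: no
(the rule deletes node 5, which keeps host edge (10,5,r) outside the match image — the dangling condition fails, DPO blocks; SPO proceeds and side-deletes such edges)
deleted nodes (host ids): 0, 5; images of deleted pattern edges: (5,0,l); (5,2,r); (7,5,l); (7,6,r)
spo result:
nodes: 2:c1, 6:c2, 7:app, 8:c1, 10:app, 11:app
edges: (7,6,l); (7,11,r); (10,8,l); (11,2,l); (11,6,r)


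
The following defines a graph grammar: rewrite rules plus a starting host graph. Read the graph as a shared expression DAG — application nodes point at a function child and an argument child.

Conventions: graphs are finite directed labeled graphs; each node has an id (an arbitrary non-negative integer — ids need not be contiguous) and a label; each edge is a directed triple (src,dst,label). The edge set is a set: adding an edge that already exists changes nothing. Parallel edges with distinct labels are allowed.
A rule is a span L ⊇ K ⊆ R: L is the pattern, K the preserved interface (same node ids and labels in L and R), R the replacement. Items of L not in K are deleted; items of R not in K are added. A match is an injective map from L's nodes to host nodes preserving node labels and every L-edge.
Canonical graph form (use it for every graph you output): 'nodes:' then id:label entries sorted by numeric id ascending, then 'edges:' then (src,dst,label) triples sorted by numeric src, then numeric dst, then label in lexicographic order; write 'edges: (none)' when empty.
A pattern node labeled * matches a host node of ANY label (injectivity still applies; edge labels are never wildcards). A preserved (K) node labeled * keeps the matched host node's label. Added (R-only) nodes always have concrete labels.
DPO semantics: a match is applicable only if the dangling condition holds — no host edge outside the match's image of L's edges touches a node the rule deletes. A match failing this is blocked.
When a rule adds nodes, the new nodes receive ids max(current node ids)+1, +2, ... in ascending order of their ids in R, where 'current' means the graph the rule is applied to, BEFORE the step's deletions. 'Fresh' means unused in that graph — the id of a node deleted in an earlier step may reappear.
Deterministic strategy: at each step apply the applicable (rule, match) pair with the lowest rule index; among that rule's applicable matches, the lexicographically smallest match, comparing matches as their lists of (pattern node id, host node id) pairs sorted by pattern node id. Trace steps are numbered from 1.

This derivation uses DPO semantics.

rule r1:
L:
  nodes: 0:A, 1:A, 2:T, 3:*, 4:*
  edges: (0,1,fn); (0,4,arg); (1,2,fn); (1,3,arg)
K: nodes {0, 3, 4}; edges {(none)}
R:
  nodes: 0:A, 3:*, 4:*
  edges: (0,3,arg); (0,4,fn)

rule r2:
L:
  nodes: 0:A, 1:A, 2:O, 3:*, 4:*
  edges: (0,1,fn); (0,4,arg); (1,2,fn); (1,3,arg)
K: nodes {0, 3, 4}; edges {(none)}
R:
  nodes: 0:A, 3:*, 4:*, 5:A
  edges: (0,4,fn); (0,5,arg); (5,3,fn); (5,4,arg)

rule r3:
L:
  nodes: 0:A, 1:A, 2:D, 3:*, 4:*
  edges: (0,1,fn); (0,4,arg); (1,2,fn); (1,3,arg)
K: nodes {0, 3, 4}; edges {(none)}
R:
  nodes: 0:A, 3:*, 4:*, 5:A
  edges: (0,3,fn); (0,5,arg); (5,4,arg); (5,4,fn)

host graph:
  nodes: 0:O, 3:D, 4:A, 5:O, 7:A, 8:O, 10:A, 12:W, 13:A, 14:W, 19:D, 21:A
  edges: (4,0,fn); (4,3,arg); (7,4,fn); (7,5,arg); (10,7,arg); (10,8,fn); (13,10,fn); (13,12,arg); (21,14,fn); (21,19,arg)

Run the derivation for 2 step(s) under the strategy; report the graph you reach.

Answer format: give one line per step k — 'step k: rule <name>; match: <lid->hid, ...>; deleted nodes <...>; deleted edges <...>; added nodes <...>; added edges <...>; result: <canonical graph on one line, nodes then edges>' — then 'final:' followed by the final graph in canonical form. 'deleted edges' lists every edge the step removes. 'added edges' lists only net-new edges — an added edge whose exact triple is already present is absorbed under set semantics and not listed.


step 1: rule r2; match: 0->7, 1->4, 2->0, 3->3, 4->5; deleted nodes 0, 4; deleted edges (4,0,fn); (4,3,arg); (7,4,fn); (7,5,arg); added nodes 22; added edges (7,5,fn); (7,22,arg); (22,3,fn); (22,5,arg); result: nodes: 3:D, 5:O, 7:A, 8:O, 10:A, 12:W, 13:A, 14:W, 19:D, 21:A, 22:A edges: (7,5,fn); (7,22,arg); (10,7,arg); (10,8,fn); (13,10,fn); (13,12,arg); (21,14,fn); (21,19,arg); (22,3,fn); (22,5,arg)
step 2: rule r2; match: 0->13, 1->10, 2->8, 3->7, 4->12; deleted nodes 8, 10; deleted edges (10,7,arg); (10,8,fn); (13,10,fn); (13,12,arg); added nodes 23; added edges (13,12,fn); (13,23,arg); (23,7,fn); (23,12,arg); result: nodes: 3:D, 5:O, 7:A, 12:W, 13:A, 14:W, 19:D, 21:A, 22:A, 23:A edges: (7,5,fn); (7,22,arg); (13,12,fn); (13,23,arg); (21,14,fn); (21,19,arg); (22,3,fn); (22,5,arg); (23,7,fn); (23,12,arg)
final:
nodes: 3:D, 5:O, 7:A, 12:W, 13:A, 14:W, 19:D, 21:A, 22:A, 23:A
edges: (7,5,fn); (7,22,arg); (13,12,fn); (13,23,arg); (21,14,fn); (21,19,arg); (22,3,fn); (22,5,arg); (23,7,fn); (23,12,arg)
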